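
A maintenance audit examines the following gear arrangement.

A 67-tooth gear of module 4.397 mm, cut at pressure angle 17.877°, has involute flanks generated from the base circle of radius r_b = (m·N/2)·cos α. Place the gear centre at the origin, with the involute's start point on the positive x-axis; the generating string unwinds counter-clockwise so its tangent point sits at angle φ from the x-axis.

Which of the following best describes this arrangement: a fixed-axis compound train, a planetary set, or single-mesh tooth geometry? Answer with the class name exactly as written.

single-mesh tooth geometry

recognized (one wheel, involute flank): single-mesh tooth geometry, m = 4.397, N = 67
classification: single-mesh tooth geometry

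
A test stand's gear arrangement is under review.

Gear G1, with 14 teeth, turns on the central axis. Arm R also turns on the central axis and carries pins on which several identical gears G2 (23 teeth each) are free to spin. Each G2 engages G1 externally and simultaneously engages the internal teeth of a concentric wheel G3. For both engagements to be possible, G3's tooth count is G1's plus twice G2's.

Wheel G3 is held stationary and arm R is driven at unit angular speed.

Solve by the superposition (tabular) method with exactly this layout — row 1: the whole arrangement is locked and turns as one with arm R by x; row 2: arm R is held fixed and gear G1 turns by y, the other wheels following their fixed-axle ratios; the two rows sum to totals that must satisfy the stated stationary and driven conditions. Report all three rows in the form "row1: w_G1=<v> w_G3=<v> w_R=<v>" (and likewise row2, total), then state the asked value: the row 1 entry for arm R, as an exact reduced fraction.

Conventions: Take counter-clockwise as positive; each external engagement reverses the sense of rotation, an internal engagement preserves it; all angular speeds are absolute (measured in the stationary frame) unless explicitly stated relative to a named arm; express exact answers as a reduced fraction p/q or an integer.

row1: w_G1=1 w_G3=1 w_R=1
row2: w_G1=30/7 w_G3=-1 w_R=0
total: w_G1=37/7 w_G3=0 w_R=1
asked value: 1

planetary set (14T centre, 23T on arm, 60T internal) — Willis relation
row 1 — lock + rotate with arm: ω_sun = ω_ring = ω_arm = x
row 2: sun turns y, ring = −(14/60)·y, arm 0
boundary: total ω_ring = x − (14/60)·y = 0 and total ω_arm = x = 1  ⇒  y = 30/7, x = 1
row 2 ring = −(14/60)·30/7 = -1
totals (row 1 + row 2): sun 1 + 30/7 = 37/7, ring 1 + (-1) = 0, arm 1 + 0 = 1
asked cell (row1, arm) = 1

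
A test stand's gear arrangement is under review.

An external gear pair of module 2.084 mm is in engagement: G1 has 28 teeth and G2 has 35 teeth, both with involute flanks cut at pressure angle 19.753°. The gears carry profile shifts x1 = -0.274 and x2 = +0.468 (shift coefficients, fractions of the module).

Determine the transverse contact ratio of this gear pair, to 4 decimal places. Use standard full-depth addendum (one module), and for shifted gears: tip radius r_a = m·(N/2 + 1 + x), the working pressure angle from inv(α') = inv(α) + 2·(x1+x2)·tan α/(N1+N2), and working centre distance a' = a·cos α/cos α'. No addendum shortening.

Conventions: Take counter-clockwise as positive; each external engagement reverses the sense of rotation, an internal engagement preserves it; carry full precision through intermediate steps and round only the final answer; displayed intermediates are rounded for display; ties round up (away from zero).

class = single-mesh tooth geometry [involute pair 28T × 35T, m = 2.084]
base radii: r_b1 = 27.459235, r_b2 = 34.324044
tip radii: r_a1 = 30.688984, r_a2 = 39.529312
inv(α') = inv(19.753°) + 2·(-0.274+0.468)·tan α/(28+35) = 0.01655248  ⇒  α' = 20.68680°
a' = a·cos α / cos α' = 65.6460·cos 19.753°/cos 20.68680° = 66.041260
action lengths: √(r_a1²−r_b1²) = 13.704165, √(r_a2²−r_b2²) = 19.606798
base pitch p_b = π·m·cos α = 6.161838
CR = (13.704165 + 19.606798 − 66.041260·sin 20.68680°)/6.161838 = 1.619853
contact ratio ≈ 1.6199

1.6199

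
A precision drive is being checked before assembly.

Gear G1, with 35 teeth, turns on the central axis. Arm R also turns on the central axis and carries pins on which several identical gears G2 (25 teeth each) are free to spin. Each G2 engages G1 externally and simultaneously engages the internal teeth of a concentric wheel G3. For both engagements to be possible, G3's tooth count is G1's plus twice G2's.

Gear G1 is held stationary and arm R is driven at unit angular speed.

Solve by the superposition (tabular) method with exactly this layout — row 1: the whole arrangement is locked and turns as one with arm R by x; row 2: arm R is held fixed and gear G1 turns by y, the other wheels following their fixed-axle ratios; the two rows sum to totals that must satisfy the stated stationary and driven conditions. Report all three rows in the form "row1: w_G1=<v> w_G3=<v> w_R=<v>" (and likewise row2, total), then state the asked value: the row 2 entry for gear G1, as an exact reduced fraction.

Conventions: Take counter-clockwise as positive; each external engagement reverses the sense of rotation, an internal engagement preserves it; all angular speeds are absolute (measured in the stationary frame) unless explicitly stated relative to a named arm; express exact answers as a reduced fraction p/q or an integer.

row1: w_G1=1 w_G3=1 w_R=1
row2: w_G1=-1 w_G3=7/17 w_R=0
total: w_G1=0 w_G3=24/17 w_R=1
asked value: -1

planetary set (35T centre, 25T on arm, 85T internal) — Willis relation
row 1: whole set turns with the arm by x
superposition row 2 [arm held]: sun y, ring −(35/85)·y, arm 0
boundary: total ω_sun = x + y = 0 and total ω_arm = x = 1  ⇒  y = -1, x = 1
row 2 ring = −(35/85)·(-1) = 7/17
totals (row 1 + row 2): sun 1 + (-1) = 0, ring 1 + 7/17 = 24/17, arm 1 + 0 = 1
asked cell (row2, sun) = -1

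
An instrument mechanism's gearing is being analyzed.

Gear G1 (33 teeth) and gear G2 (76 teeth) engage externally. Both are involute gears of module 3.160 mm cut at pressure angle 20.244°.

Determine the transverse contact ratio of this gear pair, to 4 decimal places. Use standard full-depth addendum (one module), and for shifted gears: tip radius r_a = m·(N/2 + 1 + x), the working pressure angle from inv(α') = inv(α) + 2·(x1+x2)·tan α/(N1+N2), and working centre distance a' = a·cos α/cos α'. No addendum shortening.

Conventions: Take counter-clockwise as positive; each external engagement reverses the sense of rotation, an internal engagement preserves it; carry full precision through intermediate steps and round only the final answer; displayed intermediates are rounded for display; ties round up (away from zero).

1.7338

single-mesh involute tooth geometry (33T engaging 76T at module 3.160)
base radii: r_b1 = 48.919186, r_b2 = 112.662367
tip radii: r_a1 = 55.300000, r_a2 = 123.240000
no profile shift: α' = α, a' = a
action lengths: √(r_a1²−r_b1²) = 25.787657, √(r_a2²−r_b2²) = 49.952864
base pitch p_b = π·m·cos α = 9.314191
CR = (25.787657 + 49.952864 − 172.220000·sin 20.24400°)/9.314191 = 1.733823
contact ratio ≈ 1.7338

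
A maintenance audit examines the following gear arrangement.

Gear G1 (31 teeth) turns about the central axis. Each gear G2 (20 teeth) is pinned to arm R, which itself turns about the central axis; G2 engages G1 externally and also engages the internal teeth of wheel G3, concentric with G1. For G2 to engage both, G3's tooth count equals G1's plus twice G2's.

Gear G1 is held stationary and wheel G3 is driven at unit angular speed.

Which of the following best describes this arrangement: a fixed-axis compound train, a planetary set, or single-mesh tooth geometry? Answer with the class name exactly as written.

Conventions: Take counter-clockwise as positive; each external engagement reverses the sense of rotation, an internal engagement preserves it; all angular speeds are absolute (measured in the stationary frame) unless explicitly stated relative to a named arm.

planetary set (31T centre, 20T on arm, 71T internal) — Willis relation
classification: planetary set

planetary set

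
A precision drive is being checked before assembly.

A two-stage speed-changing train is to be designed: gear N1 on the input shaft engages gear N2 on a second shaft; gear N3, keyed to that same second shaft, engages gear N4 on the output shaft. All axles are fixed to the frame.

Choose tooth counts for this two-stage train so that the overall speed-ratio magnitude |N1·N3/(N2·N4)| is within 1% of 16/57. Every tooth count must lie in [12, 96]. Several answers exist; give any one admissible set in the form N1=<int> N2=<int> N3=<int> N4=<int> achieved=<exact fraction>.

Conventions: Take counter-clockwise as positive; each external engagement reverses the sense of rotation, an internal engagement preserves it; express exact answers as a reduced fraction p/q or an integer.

class = fixed-axis compound train [2-stage, 16/57 wanted]
target = 16/57 in lowest terms: an exact hit needs N1·N3 = k·16 and N2·N4 = k·57 for one integer k, every count in [12, 96]; additionally prefer no 1:1 stage (N1 ≠ N2, N3 ≠ N4)
k = 1…8: no 1:1-free in-range split of k·16 and k·57 into factor pairs; take k = 9
k = 9: N1·N3 = 144 = 12·12, N2·N4 = 513 = 19·27
achieved = 12·12/(19·27) = 16/57; |achieved − target| = 0 ≤ 4/1425 ✓

N1=12 N2=19 N3=12 N4=27 achieved=16/57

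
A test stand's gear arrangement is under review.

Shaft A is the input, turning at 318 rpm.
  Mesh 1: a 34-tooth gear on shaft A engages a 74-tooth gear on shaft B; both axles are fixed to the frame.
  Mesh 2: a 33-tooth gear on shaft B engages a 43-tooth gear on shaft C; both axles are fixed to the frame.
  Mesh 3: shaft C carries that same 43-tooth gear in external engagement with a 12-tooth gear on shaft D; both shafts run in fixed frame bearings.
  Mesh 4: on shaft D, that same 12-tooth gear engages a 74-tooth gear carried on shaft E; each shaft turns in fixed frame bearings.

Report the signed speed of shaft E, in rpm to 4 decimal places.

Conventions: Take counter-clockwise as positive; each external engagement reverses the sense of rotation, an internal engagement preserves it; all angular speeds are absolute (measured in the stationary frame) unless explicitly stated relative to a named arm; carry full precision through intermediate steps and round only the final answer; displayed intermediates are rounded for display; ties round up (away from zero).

+65.1563 rpm

topology: fixed-axis compound train — 4 meshes, A→E
mesh 1 [34T→74T]: ω = 318.0000×34/74 = 146.1081 rpm, sense flips to −
mesh 2 [33T→43T]: ω = 146.1081×33/43 = 112.1295 rpm, sense flips to +
mesh 3 [43T→12T]: ω = 112.1295×43/12 = 401.7973 rpm, sense flips to −
mesh 4 [12T→74T]: ω = 401.7973×12/74 = 65.1563 rpm, sense flips to +
signed output speed = +65.1563 rpm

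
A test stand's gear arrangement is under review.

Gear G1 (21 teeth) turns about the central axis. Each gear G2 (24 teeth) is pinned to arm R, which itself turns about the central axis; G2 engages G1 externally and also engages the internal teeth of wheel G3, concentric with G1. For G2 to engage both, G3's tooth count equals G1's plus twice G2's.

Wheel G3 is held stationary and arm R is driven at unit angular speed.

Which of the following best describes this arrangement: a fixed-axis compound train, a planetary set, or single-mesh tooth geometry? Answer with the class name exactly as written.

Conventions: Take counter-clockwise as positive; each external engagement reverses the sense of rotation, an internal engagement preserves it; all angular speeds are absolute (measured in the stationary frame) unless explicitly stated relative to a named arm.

planetary set

recognized (axles ride arm R): planetary set, 21/24/69 teeth
classification: planetary set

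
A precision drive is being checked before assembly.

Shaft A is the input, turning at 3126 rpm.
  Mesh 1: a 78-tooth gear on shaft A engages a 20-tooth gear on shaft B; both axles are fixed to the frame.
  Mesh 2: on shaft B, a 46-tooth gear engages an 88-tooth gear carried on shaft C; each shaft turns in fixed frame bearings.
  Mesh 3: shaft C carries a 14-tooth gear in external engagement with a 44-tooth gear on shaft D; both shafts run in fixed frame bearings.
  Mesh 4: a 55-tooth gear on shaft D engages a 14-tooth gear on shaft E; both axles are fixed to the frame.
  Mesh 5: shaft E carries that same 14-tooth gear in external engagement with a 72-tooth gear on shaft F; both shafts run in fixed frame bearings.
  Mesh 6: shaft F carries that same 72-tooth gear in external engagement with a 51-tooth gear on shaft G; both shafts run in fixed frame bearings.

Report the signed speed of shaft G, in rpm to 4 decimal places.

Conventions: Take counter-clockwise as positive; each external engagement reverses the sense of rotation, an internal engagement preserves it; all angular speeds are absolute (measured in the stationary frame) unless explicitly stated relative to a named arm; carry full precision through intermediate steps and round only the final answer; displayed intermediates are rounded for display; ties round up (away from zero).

class = fixed-axis compound train [6 meshes; 6 ratios multiply, 6 sense flips]
mesh 1 [78T→20T]: ω = 3126.0000×78/20 = 12191.4000 rpm, sense flips to −
mesh 2 [46T→88T]: ω = 12191.4000×46/88 = 6372.7773 rpm, sense flips to +
mesh 3 [14T→44T]: ω = 6372.7773×14/44 = 2027.7019 rpm, sense flips to −
mesh 4 [55T→14T]: ω = 2027.7019×55/14 = 7965.9716 rpm, sense flips to +
mesh 5 [14T→72T]: ω = 7965.9716×14/72 = 1548.9389 rpm, sense flips to −
mesh 6 [72T→51T]: ω = 1548.9389×72/51 = 2186.7373 rpm, sense flips to +
signed output speed = +2186.7373 rpm

+2186.7373 rpm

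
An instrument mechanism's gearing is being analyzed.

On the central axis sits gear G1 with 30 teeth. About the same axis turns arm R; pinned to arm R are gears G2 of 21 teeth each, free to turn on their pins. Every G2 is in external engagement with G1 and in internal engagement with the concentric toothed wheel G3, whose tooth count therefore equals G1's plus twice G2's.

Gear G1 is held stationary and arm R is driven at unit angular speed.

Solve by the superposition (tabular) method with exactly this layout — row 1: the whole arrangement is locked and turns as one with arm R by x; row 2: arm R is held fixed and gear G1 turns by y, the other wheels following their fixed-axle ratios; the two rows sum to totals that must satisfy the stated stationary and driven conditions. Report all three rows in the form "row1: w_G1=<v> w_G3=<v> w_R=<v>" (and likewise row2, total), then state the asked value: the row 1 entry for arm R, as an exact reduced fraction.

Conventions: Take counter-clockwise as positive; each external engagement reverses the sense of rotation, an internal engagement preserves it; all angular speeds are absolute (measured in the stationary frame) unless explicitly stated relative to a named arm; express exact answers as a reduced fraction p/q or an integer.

row1: w_G1=1 w_G3=1 w_R=1
row2: w_G1=-1 w_G3=5/12 w_R=0
total: w_G1=0 w_G3=17/12 w_R=1
asked value: 1

planetary set (30T centre, 21T on arm, 72T internal) — Willis relation
row 1: whole set turns with the arm by x
row 2 — arm fixed, fixed-axis ratios: sun y, ring −(30/72)·y, arm 0
boundary: total ω_sun = x + y = 0 and total ω_arm = x = 1  ⇒  y = -1, x = 1
row 2 ring = −(30/72)·(-1) = 5/12
totals (row 1 + row 2): sun 1 + (-1) = 0, ring 1 + 5/12 = 17/12, arm 1 + 0 = 1
asked cell (row1, arm) = 1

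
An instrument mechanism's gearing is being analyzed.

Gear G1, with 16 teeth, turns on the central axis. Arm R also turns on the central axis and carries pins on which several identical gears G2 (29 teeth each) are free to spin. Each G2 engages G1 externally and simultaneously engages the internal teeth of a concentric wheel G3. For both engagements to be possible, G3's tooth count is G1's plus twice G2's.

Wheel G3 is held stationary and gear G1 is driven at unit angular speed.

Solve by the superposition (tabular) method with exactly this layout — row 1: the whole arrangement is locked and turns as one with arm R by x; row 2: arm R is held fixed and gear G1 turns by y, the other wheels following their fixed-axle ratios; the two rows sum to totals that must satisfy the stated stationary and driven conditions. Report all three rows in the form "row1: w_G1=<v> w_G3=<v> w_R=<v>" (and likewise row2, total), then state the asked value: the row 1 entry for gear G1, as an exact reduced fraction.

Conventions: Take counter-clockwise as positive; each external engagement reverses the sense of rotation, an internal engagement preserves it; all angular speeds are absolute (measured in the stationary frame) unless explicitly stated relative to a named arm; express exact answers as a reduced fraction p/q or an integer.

row1: w_G1=8/45 w_G3=8/45 w_R=8/45
row2: w_G1=37/45 w_G3=-8/45 w_R=0
total: w_G1=1 w_G3=0 w_R=8/45
asked value: 8/45

recognized (axles ride arm R): planetary set, 16/29/74 teeth
row 1 — lock + rotate with arm: ω_sun = ω_ring = ω_arm = x
row 2 — arm fixed, fixed-axis ratios: sun y, ring −(16/74)·y, arm 0
boundary: total ω_ring = x − (16/74)·y = 0 and total ω_sun = x + y = 1  ⇒  y = 37/45, x = 8/45
row 2 ring = −(16/74)·37/45 = -8/45
totals (row 1 + row 2): sun 8/45 + 37/45 = 1, ring 8/45 + (-8/45) = 0, arm 8/45 + 0 = 8/45
asked cell (row1, sun) = 8/45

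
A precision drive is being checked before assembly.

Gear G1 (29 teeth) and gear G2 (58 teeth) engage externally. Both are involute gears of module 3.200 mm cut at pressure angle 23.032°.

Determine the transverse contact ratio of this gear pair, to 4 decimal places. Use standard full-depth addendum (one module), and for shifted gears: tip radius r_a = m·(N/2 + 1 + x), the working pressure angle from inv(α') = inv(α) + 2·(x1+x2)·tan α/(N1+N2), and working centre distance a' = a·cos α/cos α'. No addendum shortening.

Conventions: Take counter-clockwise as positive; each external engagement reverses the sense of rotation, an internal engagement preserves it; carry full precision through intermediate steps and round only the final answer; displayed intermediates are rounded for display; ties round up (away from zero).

class = single-mesh tooth geometry [involute pair 29T × 58T, m = 3.200]
base radii: r_b1 = 42.701293, r_b2 = 85.402586
tip radii: r_a1 = 49.600000, r_a2 = 96.000000
no profile shift: α' = α, a' = a
action lengths: √(r_a1²−r_b1²) = 25.234096, √(r_a2²−r_b2²) = 43.845163
base pitch p_b = π·m·cos α = 9.251729
CR = (25.234096 + 43.845163 − 139.200000·sin 23.03200°)/9.251729 = 1.580022
contact ratio ≈ 1.5800

1.5800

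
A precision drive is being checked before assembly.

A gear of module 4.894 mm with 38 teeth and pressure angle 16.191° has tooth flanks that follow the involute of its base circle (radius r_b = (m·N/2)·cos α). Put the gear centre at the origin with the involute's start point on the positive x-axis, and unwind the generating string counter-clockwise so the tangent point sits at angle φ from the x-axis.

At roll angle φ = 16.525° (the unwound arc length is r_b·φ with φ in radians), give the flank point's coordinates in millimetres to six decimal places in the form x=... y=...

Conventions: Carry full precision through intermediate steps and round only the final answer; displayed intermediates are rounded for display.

single-mesh involute tooth geometry (38T wheel at module 4.894)
pitch radius r_p = m·N/2 = 4.894·38/2 = 92.986000
base radius r_b = r_p·cos α = 92.986000·cos 16.191° = 89.297943
roll angle φ = 16.525° = 0.28841566 rad
x = r_b·(cos φ + φ·sin φ) = 92.935123
y = r_b·(sin φ − φ·cos φ) = 0.708206

x=92.935123 y=0.708206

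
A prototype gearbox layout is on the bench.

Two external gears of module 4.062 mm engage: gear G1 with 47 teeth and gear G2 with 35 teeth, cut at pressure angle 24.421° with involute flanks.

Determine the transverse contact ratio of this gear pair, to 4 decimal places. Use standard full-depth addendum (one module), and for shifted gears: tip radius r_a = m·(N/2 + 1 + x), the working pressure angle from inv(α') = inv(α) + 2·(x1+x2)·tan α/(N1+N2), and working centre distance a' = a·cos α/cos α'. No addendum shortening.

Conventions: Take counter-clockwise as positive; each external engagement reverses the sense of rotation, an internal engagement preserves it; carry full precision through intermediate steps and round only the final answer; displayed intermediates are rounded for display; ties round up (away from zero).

1.5317

single-mesh involute tooth geometry (47T engaging 35T at module 4.062)
base radii: r_b1 = 86.916671, r_b2 = 64.725181
tip radii: r_a1 = 99.519000, r_a2 = 75.147000
no profile shift: α' = α, a' = a
action lengths: √(r_a1²−r_b1²) = 48.471885, √(r_a2²−r_b2²) = 38.180134
base pitch p_b = π·m·cos α = 11.619437
CR = (48.471885 + 38.180134 − 166.542000·sin 24.42100°)/11.619437 = 1.531675
contact ratio ≈ 1.5317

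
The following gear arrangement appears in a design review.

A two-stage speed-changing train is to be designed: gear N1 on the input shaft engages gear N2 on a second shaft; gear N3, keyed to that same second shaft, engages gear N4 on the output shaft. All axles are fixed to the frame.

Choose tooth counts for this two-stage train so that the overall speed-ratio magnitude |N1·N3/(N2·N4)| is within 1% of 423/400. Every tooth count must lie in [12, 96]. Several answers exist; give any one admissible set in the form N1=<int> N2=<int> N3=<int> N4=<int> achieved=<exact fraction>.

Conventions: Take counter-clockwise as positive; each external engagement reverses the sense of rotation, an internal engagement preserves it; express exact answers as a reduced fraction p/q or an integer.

topology: fixed-axis compound train — 2 stages, target 423/400
target = 423/400 in lowest terms: an exact hit needs N1·N3 = k·423 and N2·N4 = k·400 for one integer k, every count in [12, 96]; additionally prefer no 1:1 stage (N1 ≠ N2, N3 ≠ N4)
k = 1: no 1:1-free in-range split of k·423 and k·400 into factor pairs; take k = 2
k = 2: N1·N3 = 846 = 18·47, N2·N4 = 800 = 16·50
achieved = 18·47/(16·50) = 423/400; |achieved − target| = 0 ≤ 423/40000 ✓

N1=18 N2=16 N3=47 N4=50 achieved=423/400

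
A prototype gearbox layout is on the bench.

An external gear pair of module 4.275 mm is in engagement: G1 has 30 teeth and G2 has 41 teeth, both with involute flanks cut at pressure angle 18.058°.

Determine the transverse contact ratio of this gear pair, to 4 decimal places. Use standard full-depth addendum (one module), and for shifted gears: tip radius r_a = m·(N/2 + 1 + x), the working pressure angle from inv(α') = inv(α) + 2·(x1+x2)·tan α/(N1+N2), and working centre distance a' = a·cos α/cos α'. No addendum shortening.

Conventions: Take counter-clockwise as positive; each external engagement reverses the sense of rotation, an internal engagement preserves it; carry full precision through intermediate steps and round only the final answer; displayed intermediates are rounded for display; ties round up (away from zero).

recognized (one external pair, fixed centres): single-mesh tooth geometry, m = 4.275, N1 = 30, N2 = 41
base radii: r_b1 = 60.966409, r_b2 = 83.320758
tip radii: r_a1 = 68.400000, r_a2 = 91.912500
no profile shift: α' = α, a' = a
action lengths: √(r_a1²−r_b1²) = 31.010595, √(r_a2²−r_b2²) = 38.801532
base pitch p_b = π·m·cos α = 12.768775
CR = (31.010595 + 38.801532 − 151.762500·sin 18.05800°)/12.768775 = 1.783166
contact ratio ≈ 1.7832

1.7832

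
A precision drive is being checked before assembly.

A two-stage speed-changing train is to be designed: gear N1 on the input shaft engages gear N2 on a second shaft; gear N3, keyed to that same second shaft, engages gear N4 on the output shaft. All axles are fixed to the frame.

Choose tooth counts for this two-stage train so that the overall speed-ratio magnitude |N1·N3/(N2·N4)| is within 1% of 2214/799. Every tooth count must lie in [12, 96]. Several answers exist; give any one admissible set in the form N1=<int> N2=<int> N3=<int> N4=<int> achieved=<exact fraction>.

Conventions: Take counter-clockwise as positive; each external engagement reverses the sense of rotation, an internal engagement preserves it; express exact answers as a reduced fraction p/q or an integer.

design class (target 2214/799): fixed-axis compound train
target = 2214/799 in lowest terms: an exact hit needs N1·N3 = k·2214 and N2·N4 = k·799 for one integer k, every count in [12, 96]; additionally prefer no 1:1 stage (N1 ≠ N2, N3 ≠ N4)
k = 1: N1·N3 = 2214 = 27·82, N2·N4 = 799 = 17·47
achieved = 27·82/(17·47) = 2214/799; |achieved − target| = 0 ≤ 1107/39950 ✓

N1=27 N2=17 N3=82 N4=47 achieved=2214/799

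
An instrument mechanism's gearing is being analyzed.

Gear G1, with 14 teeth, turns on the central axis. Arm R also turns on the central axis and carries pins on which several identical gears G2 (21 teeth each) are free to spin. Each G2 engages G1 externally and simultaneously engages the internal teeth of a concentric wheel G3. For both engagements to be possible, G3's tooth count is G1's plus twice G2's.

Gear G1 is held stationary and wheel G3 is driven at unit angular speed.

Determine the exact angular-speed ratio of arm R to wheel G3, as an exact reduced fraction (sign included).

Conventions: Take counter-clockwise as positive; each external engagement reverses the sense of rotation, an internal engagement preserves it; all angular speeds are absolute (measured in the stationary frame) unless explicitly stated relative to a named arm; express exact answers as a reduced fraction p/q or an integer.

class = planetary set [G3 = 14+2·21 = 56; Willis about the carrier]
ring teeth: 14 + 2·21 = 56
14(ω_sun−ω_arm) = −56(ω_ring−ω_arm),  ω_sun = 0, ω_ring = 1
14(0−ω_arm) = −56(1−ω_arm)  ⇒  70·ω_arm = 56  ⇒  ω_arm = 4/5
ω_out/ω_in = 4/5

4/5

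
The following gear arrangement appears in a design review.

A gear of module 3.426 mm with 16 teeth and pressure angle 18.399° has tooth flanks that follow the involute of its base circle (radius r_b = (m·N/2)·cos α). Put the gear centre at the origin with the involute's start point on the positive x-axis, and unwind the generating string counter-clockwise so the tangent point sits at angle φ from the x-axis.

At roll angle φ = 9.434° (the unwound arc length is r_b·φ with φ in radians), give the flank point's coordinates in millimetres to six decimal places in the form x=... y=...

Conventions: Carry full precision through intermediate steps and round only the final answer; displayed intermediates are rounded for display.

topology: single-mesh involute geometry — m = 3.426, N = 16
pitch radius r_p = m·N/2 = 3.426·16/2 = 27.408000
base radius r_b = r_p·cos α = 27.408000·cos 18.399° = 26.006945
roll angle φ = 9.434° = 0.16465436 rad
x = r_b·(cos φ + φ·sin φ) = 26.357097
y = r_b·(sin φ − φ·cos φ) = 0.038593

x=26.357097 y=0.038593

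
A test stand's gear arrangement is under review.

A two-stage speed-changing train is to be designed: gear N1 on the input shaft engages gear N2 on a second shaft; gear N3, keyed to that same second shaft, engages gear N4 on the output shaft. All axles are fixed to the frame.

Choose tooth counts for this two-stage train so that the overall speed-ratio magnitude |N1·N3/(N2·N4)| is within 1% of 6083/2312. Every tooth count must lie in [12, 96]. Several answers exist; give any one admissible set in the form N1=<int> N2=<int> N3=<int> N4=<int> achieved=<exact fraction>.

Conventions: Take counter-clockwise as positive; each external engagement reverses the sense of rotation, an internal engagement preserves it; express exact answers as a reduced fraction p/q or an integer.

design class (target 6083/2312): fixed-axis compound train
target = 6083/2312 in lowest terms: an exact hit needs N1·N3 = k·6083 and N2·N4 = k·2312 for one integer k, every count in [12, 96]; additionally prefer no 1:1 stage (N1 ≠ N2, N3 ≠ N4)
k = 1: N1·N3 = 6083 = 77·79, N2·N4 = 2312 = 34·68
achieved = 77·79/(34·68) = 6083/2312; |achieved − target| = 0 ≤ 6083/231200 ✓

N1=77 N2=34 N3=79 N4=68 achieved=6083/2312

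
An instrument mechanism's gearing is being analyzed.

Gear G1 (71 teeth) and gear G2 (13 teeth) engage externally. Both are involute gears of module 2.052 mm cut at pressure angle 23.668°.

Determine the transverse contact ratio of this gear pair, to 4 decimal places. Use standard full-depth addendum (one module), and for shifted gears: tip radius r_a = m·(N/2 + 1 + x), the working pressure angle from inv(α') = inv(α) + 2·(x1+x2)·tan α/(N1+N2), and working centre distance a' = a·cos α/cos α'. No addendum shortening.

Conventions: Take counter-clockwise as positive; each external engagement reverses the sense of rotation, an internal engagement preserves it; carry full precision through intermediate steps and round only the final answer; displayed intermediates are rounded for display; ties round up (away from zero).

recognized (one external pair, fixed centres): single-mesh tooth geometry, m = 2.052, N1 = 71, N2 = 13
base radii: r_b1 = 66.718700, r_b2 = 12.216100
tip radii: r_a1 = 74.898000, r_a2 = 15.390000
no profile shift: α' = α, a' = a
action lengths: √(r_a1²−r_b1²) = 34.034181, √(r_a2²−r_b2²) = 9.360502
base pitch p_b = π·m·cos α = 5.904309
CR = (34.034181 + 9.360502 − 86.184000·sin 23.66800°)/5.904309 = 1.489979
contact ratio ≈ 1.4900

1.4900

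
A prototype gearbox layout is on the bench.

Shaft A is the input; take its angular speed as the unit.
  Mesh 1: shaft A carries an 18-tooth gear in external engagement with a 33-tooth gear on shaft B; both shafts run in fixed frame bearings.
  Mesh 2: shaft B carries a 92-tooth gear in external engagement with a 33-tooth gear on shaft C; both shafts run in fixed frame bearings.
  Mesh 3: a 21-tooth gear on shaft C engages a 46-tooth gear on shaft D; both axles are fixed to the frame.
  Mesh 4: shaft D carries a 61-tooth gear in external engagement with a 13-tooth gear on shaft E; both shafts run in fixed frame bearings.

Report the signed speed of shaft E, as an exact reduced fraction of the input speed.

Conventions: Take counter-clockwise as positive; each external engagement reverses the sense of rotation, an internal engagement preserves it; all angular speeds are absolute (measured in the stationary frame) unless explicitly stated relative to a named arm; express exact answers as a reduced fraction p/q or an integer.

5124/1573

4-mesh fixed-axis compound train (all bearings frame-fixed)
mesh 1 [18T→33T]: |ω|/ω_in = 1×18/33 = 6/11, sense flips to −
mesh 2 [92T→33T]: |ω|/ω_in = (6/11)×92/33 = 184/121, sense flips to +
mesh 3 [21T→46T]: |ω|/ω_in = (184/121)×21/46 = 84/121, sense flips to −
mesh 4 [61T→13T]: |ω|/ω_in = (84/121)×61/13 = 5124/1573, sense flips to +
signed output speed (× input speed) = 5124/1573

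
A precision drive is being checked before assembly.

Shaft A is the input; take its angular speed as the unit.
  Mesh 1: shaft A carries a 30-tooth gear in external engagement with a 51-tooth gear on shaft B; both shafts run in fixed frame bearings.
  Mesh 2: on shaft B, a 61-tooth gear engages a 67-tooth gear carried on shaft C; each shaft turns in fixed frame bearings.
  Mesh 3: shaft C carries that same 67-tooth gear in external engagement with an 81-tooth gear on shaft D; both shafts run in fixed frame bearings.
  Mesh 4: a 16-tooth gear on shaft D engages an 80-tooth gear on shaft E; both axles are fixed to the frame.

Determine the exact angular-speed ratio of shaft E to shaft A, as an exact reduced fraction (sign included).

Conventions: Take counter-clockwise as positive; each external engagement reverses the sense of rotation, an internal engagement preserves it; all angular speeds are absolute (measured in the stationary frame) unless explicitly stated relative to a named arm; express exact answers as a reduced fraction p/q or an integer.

class = fixed-axis compound train [4 meshes; 4 ratios multiply, 4 sense flips]
mesh 1 [30T→51T]: running ratio 10/17, sense −
mesh 2 [61T→67T]: running ratio 610/1139, sense +
mesh 3 [67T→81T]: running ratio 610/1377, sense −
mesh 4 [16T→80T]: running ratio 122/1377, sense +
ω_out/ω_in = 122/1377

122/1377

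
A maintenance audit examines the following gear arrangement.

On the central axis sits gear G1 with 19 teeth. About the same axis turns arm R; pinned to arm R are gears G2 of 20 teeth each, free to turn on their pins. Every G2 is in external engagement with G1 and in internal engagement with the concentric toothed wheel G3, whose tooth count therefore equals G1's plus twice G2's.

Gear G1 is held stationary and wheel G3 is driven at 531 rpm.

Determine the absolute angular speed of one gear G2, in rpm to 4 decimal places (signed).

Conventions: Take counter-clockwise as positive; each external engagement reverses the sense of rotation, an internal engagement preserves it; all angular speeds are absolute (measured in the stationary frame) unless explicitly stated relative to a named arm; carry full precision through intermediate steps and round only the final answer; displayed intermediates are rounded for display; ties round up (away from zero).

topology: planetary set — G1 19T / G2 20T / G3 59T, arm = carrier (Willis)
normalise by the input: solve with ω_ring = 1, then scale by 531 rpm
ring teeth: 19 + 2·20 = 59
19(ω_sun−ω_arm) = −59(ω_ring−ω_arm),  ω_sun = 0, ω_ring = 1
19(0−ω_arm) = −59(1−ω_arm)  ⇒  78·ω_arm = 59  ⇒  ω_arm = 59/78
sun–planet mesh: 19·(0−59/78) = −20·(ω_p−ω_arm)  ⇒  ω_p−ω_arm = 1121/1560
ω_p = 59/78 + 1121/1560 = 59/40
scale: ω_p = 59/40 × 531 rpm = +783.2250 rpm

+783.2250 rpm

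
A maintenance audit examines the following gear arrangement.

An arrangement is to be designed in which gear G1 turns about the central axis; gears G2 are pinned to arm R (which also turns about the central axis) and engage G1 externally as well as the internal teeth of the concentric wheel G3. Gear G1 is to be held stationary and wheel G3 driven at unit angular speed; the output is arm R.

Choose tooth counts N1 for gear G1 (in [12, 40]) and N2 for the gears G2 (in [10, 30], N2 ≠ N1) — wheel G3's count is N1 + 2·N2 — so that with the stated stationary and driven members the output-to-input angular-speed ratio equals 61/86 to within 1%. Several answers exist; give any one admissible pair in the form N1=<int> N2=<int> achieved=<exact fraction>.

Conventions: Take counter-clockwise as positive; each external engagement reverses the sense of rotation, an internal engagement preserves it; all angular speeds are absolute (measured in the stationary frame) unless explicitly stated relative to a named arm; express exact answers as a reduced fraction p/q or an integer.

N1=25 N2=18 achieved=61/86

design class (target 61/86): planetary set
Willis with ω_sun = 0: ω_arm/ω_ring = N3/(N1+N3); set equal to 61/86  ⇒  N3/N1 = (61/86)/(1 − 61/86) = 61/25
N3 = N1 + 2·N2  ⇒  N2/N1 = (N3/N1 − 1)/2 = (61/25 − 1)/2 = 18/25
smallest multiple with N1 ≥ 12 and N2 ≥ 10: k = 1  ⇒  N1 = 1·25 = 25, N2 = 1·18 = 18 (N1 ≤ 40, N2 ≤ 30, N2 ≠ N1 ✓), N3 = 25 + 2·18 = 61
check: N3/(N1+N3) with N1 = 25, N3 = 61 gives 61/86; |achieved − target| = 0 ≤ 61/8600 ✓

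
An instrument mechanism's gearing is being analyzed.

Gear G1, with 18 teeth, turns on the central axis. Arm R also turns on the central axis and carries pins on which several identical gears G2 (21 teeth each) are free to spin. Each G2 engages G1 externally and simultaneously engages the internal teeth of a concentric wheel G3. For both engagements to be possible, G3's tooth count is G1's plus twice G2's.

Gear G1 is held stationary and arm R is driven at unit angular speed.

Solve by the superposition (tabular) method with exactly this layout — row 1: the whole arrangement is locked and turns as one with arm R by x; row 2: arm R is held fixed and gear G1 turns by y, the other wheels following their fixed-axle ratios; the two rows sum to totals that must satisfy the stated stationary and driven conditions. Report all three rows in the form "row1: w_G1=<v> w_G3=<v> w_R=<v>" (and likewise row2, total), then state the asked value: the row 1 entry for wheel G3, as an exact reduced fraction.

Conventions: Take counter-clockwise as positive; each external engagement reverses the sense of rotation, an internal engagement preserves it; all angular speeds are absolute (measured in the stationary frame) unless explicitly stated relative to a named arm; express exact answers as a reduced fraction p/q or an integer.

topology: planetary set — G1 18T / G2 21T / G3 60T, arm = carrier (Willis)
superposition row 1 [locked train]: every member turns x
superposition row 2 [arm held]: sun y, ring −(18/60)·y, arm 0
boundary: total ω_sun = x + y = 0 and total ω_arm = x = 1  ⇒  y = -1, x = 1
row 2 ring = −(18/60)·(-1) = 3/10
totals (row 1 + row 2): sun 1 + (-1) = 0, ring 1 + 3/10 = 13/10, arm 1 + 0 = 1
asked cell (row1, ring) = 1

row1: w_G1=1 w_G3=1 w_R=1
row2: w_G1=-1 w_G3=3/10 w_R=0
total: w_G1=0 w_G3=13/10 w_R=1
asked value: 1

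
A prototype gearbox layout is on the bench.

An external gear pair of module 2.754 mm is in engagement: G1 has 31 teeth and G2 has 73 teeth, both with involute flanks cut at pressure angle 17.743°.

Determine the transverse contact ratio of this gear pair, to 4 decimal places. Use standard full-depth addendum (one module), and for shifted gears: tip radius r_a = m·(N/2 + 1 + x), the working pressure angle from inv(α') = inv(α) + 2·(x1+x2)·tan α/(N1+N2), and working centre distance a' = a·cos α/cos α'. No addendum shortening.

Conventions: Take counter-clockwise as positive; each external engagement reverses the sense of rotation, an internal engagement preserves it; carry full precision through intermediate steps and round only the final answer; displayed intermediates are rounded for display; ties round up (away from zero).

1.8663

single-mesh involute tooth geometry (31T engaging 73T at module 2.754)
base radii: r_b1 = 40.656509, r_b2 = 95.739521
tip radii: r_a1 = 45.441000, r_a2 = 103.275000
no profile shift: α' = α, a' = a
action lengths: √(r_a1²−r_b1²) = 20.296126, √(r_a2²−r_b2²) = 38.725568
base pitch p_b = π·m·cos α = 8.240399
CR = (20.296126 + 38.725568 − 143.208000·sin 17.74300°)/8.240399 = 1.866336
contact ratio ≈ 1.8663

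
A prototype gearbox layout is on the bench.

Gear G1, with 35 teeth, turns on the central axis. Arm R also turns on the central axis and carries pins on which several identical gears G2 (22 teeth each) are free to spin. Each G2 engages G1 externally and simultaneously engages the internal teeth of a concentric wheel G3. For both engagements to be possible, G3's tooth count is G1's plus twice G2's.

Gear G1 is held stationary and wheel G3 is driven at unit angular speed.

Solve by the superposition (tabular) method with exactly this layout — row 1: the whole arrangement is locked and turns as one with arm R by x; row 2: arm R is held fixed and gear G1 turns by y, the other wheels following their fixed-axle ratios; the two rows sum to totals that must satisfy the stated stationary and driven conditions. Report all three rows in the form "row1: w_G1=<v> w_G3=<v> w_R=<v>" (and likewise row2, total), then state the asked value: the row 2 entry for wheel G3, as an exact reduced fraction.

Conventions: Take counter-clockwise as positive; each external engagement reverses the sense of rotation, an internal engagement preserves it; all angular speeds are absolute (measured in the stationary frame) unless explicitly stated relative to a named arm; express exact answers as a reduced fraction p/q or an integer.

row1: w_G1=79/114 w_G3=79/114 w_R=79/114
row2: w_G1=-79/114 w_G3=35/114 w_R=0
total: w_G1=0 w_G3=1 w_R=79/114
asked value: 35/114

class = planetary set [G3 = 35+2·22 = 79; Willis about the carrier]
row 1: whole set turns with the arm by x
row 2 (arm held, sun turns y): ω_ring = −(35/79)·y, ω_arm = 0
boundary: total ω_sun = x + y = 0 and total ω_ring = x − (35/79)·y = 1  ⇒  y = -79/114, x = 79/114
row 2 ring = −(35/79)·(-79/114) = 35/114
totals (row 1 + row 2): sun 79/114 + (-79/114) = 0, ring 79/114 + 35/114 = 1, arm 79/114 + 0 = 79/114
asked cell (row2, ring) = 35/114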